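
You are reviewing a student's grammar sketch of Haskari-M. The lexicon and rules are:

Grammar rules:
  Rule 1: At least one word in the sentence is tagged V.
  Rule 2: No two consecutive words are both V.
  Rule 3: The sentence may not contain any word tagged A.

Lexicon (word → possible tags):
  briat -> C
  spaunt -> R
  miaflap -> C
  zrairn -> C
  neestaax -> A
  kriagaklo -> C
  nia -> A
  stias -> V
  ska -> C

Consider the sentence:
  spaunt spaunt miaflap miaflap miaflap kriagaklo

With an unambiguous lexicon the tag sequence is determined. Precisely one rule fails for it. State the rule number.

1

Fixed tagging: R R C C C C.
Checking each rule: R1 ✗, R2 ✓, R3 ✓.
Only rule 1 fails.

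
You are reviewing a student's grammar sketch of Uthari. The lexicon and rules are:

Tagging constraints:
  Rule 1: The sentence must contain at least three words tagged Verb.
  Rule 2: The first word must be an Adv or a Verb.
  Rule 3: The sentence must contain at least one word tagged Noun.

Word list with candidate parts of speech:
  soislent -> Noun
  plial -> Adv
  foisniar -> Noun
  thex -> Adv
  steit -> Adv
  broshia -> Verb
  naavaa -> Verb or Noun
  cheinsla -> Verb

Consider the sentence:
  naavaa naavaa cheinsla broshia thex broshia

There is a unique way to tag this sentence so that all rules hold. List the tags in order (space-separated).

Candidates per position — 1:naavaa {Verb,Noun}; 2:naavaa {Verb,Noun}; 3:cheinsla {Verb}; 4:broshia {Verb}; 5:thex {Adv}; 6:broshia {Verb}.
Word 1 cannot be Noun — rule 2 would then fail for every completion. It is Verb.
Word 2 cannot be Verb — rule 3 would then fail for every completion. It is Noun.
So the tagging must be: Verb Noun Verb Verb Adv Verb.
Checking: rule 1 holds; rule 2 holds; rule 3 holds.

Verb Noun Verb Verb Adv Verb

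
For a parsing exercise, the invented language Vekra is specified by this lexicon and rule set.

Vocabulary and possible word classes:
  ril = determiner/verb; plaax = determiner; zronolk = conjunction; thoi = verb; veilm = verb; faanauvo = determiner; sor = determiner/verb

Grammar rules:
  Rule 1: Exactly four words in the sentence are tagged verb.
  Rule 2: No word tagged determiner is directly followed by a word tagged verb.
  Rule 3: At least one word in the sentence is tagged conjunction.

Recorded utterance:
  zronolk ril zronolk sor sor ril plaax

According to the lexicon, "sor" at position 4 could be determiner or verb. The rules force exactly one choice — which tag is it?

verb

Candidates per position — 1:zronolk {conjunction}; 2:ril {determiner,verb}; 3:zronolk {conjunction}; 4:sor {determiner,verb}; 5:sor {determiner,verb}; 6:ril {determiner,verb}; 7:plaax {determiner}.
Position 2: determiner is ruled out by rule 1; that leaves verb.
Position 4: determiner is ruled out by rule 1; that leaves verb.
Position 5: determiner is ruled out by rule 1; that leaves verb.
Position 6: determiner is ruled out by rule 1; that leaves verb.
So the tagging must be: conjunction verb conjunction verb verb verb determiner.
Rule-by-rule: rule 1 holds; rule 2 holds; rule 3 holds.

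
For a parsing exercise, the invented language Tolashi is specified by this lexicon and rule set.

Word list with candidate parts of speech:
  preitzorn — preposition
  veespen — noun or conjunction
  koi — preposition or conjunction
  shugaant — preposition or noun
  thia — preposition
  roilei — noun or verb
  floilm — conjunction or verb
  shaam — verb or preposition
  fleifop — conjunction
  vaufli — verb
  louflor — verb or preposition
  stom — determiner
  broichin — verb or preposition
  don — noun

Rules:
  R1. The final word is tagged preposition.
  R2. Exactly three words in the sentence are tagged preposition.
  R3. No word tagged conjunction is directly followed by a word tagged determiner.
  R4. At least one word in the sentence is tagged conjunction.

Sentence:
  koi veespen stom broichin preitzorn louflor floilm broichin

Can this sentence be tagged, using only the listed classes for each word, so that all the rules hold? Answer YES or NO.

YES

Candidates per position — 1:koi {preposition,conjunction}; 2:veespen {noun,conjunction}; 3:stom {determiner}; 4:broichin {verb,preposition}; 5:preitzorn {preposition}; 6:louflor {verb,preposition}; 7:floilm {conjunction,verb}; 8:broichin {verb,preposition}.
One satisfying assignment: conjunction noun determiner preposition preposition verb verb preposition.
Rule-by-rule: rule 1 ✓; rule 2 ✓; rule 3 ✓; rule 4 ✓.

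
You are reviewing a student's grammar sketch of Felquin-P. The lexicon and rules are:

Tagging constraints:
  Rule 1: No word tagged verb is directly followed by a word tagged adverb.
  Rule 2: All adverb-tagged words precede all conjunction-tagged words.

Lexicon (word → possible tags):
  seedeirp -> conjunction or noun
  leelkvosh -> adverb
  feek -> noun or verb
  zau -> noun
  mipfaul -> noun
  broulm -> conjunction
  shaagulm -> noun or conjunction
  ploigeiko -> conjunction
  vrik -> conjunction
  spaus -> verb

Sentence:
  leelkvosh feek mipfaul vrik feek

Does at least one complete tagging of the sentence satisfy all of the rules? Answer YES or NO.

YES

Candidates per position — 1:leelkvosh {adverb}; 2:feek {noun,verb}; 3:mipfaul {noun}; 4:vrik {conjunction}; 5:feek {noun,verb}.
One satisfying assignment: adverb verb noun conjunction noun.
Check: rule 1 ✓; rule 2 ✓.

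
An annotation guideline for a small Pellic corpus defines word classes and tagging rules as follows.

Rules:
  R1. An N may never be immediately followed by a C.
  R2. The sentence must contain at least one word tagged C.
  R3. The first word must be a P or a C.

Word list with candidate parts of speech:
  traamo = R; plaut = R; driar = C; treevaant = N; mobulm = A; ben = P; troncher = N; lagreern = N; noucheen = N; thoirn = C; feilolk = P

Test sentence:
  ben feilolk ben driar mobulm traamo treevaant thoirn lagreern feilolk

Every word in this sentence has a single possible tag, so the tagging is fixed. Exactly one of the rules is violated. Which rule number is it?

1

Fixed tagging: P P P C A R N C N P.
Applying the rules: R1 fail, R2 pass, R3 pass.
Only rule 1 fails.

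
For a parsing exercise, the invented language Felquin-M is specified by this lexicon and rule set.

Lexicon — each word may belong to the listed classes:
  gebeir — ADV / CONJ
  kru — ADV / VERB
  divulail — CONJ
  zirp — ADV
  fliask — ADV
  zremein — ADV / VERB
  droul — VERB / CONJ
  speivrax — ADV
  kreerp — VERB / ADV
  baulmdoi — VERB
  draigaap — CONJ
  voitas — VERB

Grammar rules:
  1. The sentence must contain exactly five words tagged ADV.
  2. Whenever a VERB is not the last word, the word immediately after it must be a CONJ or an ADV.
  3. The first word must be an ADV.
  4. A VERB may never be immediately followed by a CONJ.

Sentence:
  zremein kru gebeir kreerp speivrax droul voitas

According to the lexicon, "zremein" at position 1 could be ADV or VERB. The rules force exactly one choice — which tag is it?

ADV

Candidates per position — 1:zremein {ADV,VERB}; 2:kru {ADV,VERB}; 3:gebeir {ADV,CONJ}; 4:kreerp {VERB,ADV}; 5:speivrax {ADV}; 6:droul {VERB,CONJ}; 7:voitas {VERB}.
Word 1 cannot be VERB — rule 1 would then fail for every completion. It is ADV.
Word 2 cannot be VERB — rule 1 would then fail for every completion. It is ADV.
Word 3 cannot be CONJ — rule 1 would then fail for every completion. It is ADV.
Word 4 cannot be VERB — rule 1 would then fail for every completion. It is ADV.
Word 6 cannot be VERB — rule 2 would then fail for every completion. It is CONJ.
The only consistent sequence is: ADV ADV ADV ADV ADV CONJ VERB.
Checking: rule 1 ok; rule 2 ok; rule 3 ok; rule 4 ok.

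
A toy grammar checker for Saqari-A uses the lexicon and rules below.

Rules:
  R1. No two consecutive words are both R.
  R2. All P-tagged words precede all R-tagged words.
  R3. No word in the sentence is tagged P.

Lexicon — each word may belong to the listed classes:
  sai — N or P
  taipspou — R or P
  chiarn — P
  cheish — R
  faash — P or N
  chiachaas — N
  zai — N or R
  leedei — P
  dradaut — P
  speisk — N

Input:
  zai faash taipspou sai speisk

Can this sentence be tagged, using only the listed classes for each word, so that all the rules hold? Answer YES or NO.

Candidates per position — 1:zai {N,R}; 2:faash {P,N}; 3:taipspou {R,P}; 4:sai {N,P}; 5:speisk {N}.
One satisfying assignment: N N R N N.
Check: rule 1 ok; rule 2 ok; rule 3 ok.

YES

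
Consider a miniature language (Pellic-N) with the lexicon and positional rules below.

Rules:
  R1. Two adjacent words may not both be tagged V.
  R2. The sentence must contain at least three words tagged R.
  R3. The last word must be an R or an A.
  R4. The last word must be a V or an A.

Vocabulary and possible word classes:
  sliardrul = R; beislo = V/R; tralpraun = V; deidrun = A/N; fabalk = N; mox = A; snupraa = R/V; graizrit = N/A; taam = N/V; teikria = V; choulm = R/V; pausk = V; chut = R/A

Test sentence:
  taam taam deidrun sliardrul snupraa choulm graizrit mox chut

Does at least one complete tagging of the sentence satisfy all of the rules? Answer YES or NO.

Candidates per position — 1:taam {N,V}; 2:taam {N,V}; 3:deidrun {A,N}; 4:sliardrul {R}; 5:snupraa {R,V}; 6:choulm {R,V}; 7:graizrit {N,A}; 8:mox {A}; 9:chut {R,A}.
One satisfying assignment: N N N R R R A A A.
Rule-by-rule: rule 1 ✓; rule 2 ✓; rule 3 ✓; rule 4 ✓.

YES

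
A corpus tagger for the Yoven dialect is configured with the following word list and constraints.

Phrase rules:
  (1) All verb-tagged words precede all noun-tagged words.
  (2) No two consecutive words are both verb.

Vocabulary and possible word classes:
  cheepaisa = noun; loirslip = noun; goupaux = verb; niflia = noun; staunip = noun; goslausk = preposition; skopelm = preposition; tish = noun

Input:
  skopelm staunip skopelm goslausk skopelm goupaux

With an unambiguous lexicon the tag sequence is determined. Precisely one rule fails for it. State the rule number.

Fixed tagging: preposition noun preposition preposition preposition verb.
Applying the rules: R1 ✗, R2 ✓.
Only rule 1 fails.

1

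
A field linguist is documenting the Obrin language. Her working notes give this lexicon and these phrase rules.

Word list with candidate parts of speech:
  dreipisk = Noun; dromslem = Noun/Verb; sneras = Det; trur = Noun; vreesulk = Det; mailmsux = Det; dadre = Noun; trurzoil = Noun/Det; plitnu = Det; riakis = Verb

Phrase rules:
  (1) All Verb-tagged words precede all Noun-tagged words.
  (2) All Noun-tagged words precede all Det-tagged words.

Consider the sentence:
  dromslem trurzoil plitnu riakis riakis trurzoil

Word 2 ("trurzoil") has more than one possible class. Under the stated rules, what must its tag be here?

Candidates per position — 1:dromslem {Noun,Verb}; 2:trurzoil {Noun,Det}; 3:plitnu {Det}; 4:riakis {Verb}; 5:riakis {Verb}; 6:trurzoil {Noun,Det}.
Word 1 cannot be Noun — rule 1 would then fail for every completion. It is Verb.
Word 2 cannot be Noun — rule 1 would then fail for every completion. It is Det.
Word 6 cannot be Noun — rule 2 would then fail for every completion. It is Det.
The only consistent sequence is: Verb Det Det Verb Verb Det.
Rule-by-rule: rule 1 ✓; rule 2 ✓.

Det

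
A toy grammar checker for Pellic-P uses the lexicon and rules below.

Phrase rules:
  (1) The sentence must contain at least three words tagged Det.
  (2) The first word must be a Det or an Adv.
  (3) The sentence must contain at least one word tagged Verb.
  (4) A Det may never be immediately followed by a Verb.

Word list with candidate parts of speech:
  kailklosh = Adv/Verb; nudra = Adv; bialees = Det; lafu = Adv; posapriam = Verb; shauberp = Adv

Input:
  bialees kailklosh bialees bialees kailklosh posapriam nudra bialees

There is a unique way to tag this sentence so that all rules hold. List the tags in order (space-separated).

Det Adv Det Det Adv Verb Adv Det

Candidates per position — 1:bialees {Det}; 2:kailklosh {Adv,Verb}; 3:bialees {Det}; 4:bialees {Det}; 5:kailklosh {Adv,Verb}; 6:posapriam {Verb}; 7:nudra {Adv}; 8:bialees {Det}.
Position 2: Verb is ruled out by rule 4; that leaves Adv.
Position 5: Verb is ruled out by rule 4; that leaves Adv.
That leaves exactly one tagging: Det Adv Det Det Adv Verb Adv Det.
Rule-by-rule: rule 1 holds; rule 2 holds; rule 3 holds; rule 4 holds.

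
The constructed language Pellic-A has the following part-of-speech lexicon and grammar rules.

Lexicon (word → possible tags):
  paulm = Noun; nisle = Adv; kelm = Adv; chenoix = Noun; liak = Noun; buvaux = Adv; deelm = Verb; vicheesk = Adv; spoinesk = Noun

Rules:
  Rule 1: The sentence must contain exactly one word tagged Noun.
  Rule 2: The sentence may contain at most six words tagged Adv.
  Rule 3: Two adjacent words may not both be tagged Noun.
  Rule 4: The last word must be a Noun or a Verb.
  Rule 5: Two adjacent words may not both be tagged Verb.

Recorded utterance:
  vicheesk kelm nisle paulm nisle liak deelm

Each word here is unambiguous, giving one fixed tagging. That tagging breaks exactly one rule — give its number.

Fixed tagging: Adv Adv Adv Noun Adv Noun Verb.
Applying the rules: R1 fails, R2 ok, R3 ok, R4 ok, R5 ok.
Only rule 1 fails.

1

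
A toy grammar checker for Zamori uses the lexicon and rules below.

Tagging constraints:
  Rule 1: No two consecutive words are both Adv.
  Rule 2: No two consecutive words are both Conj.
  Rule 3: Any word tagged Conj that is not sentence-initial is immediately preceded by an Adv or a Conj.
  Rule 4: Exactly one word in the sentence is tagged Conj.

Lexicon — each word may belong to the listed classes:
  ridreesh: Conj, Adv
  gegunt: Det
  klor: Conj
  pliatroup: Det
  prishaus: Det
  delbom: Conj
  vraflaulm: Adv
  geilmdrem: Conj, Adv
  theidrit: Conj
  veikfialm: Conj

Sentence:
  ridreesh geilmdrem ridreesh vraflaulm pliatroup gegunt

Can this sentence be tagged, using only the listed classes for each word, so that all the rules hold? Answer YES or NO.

NO

Candidates per position — 1:ridreesh {Conj,Adv}; 2:geilmdrem {Conj,Adv}; 3:ridreesh {Conj,Adv}; 4:vraflaulm {Adv}; 5:pliatroup {Det}; 6:gegunt {Det}.
Every candidate sequence violates at least one rule; no consistent tagging exists.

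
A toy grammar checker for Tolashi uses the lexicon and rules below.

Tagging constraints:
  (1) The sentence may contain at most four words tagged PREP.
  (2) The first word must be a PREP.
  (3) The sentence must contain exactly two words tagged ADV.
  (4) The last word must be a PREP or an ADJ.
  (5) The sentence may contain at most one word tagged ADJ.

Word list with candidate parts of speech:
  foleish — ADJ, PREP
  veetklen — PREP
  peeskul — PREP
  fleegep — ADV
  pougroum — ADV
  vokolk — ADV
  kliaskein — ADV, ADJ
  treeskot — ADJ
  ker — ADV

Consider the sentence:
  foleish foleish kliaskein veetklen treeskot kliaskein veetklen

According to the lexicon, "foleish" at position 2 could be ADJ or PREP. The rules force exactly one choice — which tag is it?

PREP

Candidates per position — 1:foleish {ADJ,PREP}; 2:foleish {ADJ,PREP}; 3:kliaskein {ADV,ADJ}; 4:veetklen {PREP}; 5:treeskot {ADJ}; 6:kliaskein {ADV,ADJ}; 7:veetklen {PREP}.
At position 1, choosing ADJ makes rule 2 impossible to satisfy; hence PREP.
At position 2, choosing ADJ makes rule 5 impossible to satisfy; hence PREP.
At position 3, choosing ADJ makes rule 3 impossible to satisfy; hence ADV.
At position 6, choosing ADJ makes rule 3 impossible to satisfy; hence ADV.
That leaves exactly one tagging: PREP PREP ADV PREP ADJ ADV PREP.
Verifying each rule — rule 1 satisfied; rule 2 satisfied; rule 3 satisfied; rule 4 satisfied; rule 5 satisfied.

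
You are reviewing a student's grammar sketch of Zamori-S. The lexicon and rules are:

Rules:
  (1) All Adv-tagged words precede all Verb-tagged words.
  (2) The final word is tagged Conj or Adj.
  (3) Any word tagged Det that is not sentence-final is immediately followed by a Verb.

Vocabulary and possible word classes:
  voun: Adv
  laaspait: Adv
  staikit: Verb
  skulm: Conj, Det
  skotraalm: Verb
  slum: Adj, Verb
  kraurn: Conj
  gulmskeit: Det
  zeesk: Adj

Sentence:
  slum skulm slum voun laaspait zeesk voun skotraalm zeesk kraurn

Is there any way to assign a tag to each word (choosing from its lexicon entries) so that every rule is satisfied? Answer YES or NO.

Candidates per position — 1:slum {Adj,Verb}; 2:skulm {Conj,Det}; 3:slum {Adj,Verb}; 4:voun {Adv}; 5:laaspait {Adv}; 6:zeesk {Adj}; 7:voun {Adv}; 8:skotraalm {Verb}; 9:zeesk {Adj}; 10:kraurn {Conj}.
One satisfying assignment: Adj Conj Adj Adv Adv Adj Adv Verb Adj Conj.
Checking: rule 1 holds; rule 2 holds; rule 3 holds.

YES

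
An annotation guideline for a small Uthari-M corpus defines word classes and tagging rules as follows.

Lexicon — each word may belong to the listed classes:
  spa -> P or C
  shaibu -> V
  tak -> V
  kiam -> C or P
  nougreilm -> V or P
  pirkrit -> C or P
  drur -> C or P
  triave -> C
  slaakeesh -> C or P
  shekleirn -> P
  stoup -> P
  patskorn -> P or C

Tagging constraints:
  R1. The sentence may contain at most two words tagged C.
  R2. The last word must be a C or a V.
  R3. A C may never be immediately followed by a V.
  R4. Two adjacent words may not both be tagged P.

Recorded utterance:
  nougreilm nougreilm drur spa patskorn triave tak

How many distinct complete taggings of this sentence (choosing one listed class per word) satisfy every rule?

Candidates per position — 1:nougreilm {V,P}; 2:nougreilm {V,P}; 3:drur {C,P}; 4:spa {P,C}; 5:patskorn {P,C}; 6:triave {C}; 7:tak {V}.
There are 32 candidate sequences in total.
Rule 3 cannot be satisfied by any choice of tags from the lexicon.
So there is no consistent tagging.
Count = 0.

0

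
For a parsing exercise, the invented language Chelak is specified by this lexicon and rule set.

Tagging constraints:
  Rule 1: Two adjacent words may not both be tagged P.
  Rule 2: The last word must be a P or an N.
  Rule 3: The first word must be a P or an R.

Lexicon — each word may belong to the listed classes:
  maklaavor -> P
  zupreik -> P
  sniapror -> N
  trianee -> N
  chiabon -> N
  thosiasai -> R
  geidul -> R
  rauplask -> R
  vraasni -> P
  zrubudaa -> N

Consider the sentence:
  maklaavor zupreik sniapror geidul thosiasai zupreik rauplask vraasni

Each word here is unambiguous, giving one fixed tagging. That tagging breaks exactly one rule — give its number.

1

Fixed tagging: P P N R R P R P.
Applying the rules: R1 violated, R2 holds, R3 holds.
Only rule 1 fails.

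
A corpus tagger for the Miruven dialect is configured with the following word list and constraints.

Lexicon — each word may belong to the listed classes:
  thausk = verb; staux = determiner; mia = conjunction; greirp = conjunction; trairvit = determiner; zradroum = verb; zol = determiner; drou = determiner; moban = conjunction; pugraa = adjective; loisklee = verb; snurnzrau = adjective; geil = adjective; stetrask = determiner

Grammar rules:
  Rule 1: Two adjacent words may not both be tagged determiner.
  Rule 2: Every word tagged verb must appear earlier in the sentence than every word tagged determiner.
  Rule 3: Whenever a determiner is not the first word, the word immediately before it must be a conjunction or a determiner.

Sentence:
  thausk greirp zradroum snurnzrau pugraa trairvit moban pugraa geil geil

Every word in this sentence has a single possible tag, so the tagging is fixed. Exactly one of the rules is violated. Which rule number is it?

Fixed tagging: verb conjunction verb adjective adjective determiner conjunction adjective adjective adjective.
Rule check: R1 ✓, R2 ✓, R3 ✗.
Only rule 3 fails.

3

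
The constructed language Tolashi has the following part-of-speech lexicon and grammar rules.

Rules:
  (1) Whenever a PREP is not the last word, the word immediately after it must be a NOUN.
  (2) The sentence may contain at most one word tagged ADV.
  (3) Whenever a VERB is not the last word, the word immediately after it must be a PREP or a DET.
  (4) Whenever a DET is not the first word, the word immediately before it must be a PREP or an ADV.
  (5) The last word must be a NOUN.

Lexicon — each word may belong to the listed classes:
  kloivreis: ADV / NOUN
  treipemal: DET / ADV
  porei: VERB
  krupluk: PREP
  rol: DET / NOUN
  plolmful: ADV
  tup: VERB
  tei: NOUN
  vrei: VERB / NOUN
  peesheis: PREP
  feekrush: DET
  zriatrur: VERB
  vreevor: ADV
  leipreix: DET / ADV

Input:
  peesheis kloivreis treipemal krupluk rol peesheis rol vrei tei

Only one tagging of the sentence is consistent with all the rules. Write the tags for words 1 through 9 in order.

Candidates per position — 1:peesheis {PREP}; 2:kloivreis {ADV,NOUN}; 3:treipemal {DET,ADV}; 4:krupluk {PREP}; 5:rol {DET,NOUN}; 6:peesheis {PREP}; 7:rol {DET,NOUN}; 8:vrei {VERB,NOUN}; 9:tei {NOUN}.
At position 2, choosing ADV makes rule 1 impossible to satisfy; hence NOUN.
At position 3, choosing DET makes rule 4 impossible to satisfy; hence ADV.
At position 5, choosing DET makes rule 1 impossible to satisfy; hence NOUN.
At position 7, choosing DET makes rule 1 impossible to satisfy; hence NOUN.
At position 8, choosing VERB makes rule 3 impossible to satisfy; hence NOUN.
The only consistent sequence is: PREP NOUN ADV PREP NOUN PREP NOUN NOUN NOUN.
Verifying each rule — rule 1 ok; rule 2 ok; rule 3 ok; rule 4 ok; rule 5 ok.

PREP NOUN ADV PREP NOUN PREP NOUN NOUN NOUN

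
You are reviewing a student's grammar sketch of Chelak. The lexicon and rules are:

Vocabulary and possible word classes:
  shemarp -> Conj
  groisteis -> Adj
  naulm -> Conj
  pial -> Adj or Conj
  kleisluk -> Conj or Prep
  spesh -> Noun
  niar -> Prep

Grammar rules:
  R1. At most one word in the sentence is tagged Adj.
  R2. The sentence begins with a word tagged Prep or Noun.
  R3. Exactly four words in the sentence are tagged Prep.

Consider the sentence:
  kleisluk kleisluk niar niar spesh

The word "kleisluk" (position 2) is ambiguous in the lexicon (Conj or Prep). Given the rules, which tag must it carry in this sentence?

Candidates per position — 1:kleisluk {Conj,Prep}; 2:kleisluk {Conj,Prep}; 3:niar {Prep}; 4:niar {Prep}; 5:spesh {Noun}.
Word 1 cannot be Conj — rule 2 would then fail for every completion. It is Prep.
Word 2 cannot be Conj — rule 3 would then fail for every completion. It is Prep.
That leaves exactly one tagging: Prep Prep Prep Prep Noun.
Verifying each rule — rule 1 holds; rule 2 holds; rule 3 holds.

Prep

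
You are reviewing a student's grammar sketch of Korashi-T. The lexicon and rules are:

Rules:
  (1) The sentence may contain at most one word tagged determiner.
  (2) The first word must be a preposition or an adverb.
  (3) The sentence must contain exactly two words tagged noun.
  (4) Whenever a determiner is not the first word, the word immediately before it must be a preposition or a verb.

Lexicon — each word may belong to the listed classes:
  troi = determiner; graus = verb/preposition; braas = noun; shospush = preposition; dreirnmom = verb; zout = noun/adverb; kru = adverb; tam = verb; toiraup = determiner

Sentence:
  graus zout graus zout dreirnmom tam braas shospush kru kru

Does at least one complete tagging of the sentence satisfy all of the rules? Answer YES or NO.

Candidates per position — 1:graus {verb,preposition}; 2:zout {noun,adverb}; 3:graus {verb,preposition}; 4:zout {noun,adverb}; 5:dreirnmom {verb}; 6:tam {verb}; 7:braas {noun}; 8:shospush {preposition}; 9:kru {adverb}; 10:kru {adverb}.
One satisfying assignment: preposition noun preposition adverb verb verb noun preposition adverb adverb.
Verifying each rule — rule 1 holds; rule 2 holds; rule 3 holds; rule 4 holds.

YES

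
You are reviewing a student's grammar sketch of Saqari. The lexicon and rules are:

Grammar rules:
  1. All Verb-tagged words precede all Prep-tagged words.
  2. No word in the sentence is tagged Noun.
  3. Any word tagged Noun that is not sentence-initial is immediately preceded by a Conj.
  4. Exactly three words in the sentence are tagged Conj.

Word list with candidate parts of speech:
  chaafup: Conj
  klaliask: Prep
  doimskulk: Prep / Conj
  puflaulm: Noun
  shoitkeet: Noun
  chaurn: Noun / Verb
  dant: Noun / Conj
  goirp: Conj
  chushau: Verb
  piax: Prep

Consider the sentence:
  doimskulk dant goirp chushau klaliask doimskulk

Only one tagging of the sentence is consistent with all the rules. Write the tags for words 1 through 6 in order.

Conj Conj Conj Verb Prep Prep

Candidates per position — 1:doimskulk {Prep,Conj}; 2:dant {Noun,Conj}; 3:goirp {Conj}; 4:chushau {Verb}; 5:klaliask {Prep}; 6:doimskulk {Prep,Conj}.
At position 1, choosing Prep makes rule 1 impossible to satisfy; hence Conj.
At position 2, choosing Noun makes rule 2 impossible to satisfy; hence Conj.
At position 6, choosing Conj makes rule 4 impossible to satisfy; hence Prep.
The unique satisfying tagging is: Conj Conj Conj Verb Prep Prep.
Rule-by-rule: rule 1 satisfied; rule 2 satisfied; rule 3 satisfied; rule 4 satisfied.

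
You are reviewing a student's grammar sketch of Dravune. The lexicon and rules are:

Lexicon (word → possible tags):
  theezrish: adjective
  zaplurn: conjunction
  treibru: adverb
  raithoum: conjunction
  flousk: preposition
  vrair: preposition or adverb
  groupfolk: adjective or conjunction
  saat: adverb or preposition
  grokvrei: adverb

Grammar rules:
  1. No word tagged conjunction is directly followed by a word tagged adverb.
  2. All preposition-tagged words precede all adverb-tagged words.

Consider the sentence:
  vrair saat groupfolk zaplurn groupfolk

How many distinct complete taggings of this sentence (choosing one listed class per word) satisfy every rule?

Candidates per position — 1:vrair {preposition,adverb}; 2:saat {adverb,preposition}; 3:groupfolk {adjective,conjunction}; 4:zaplurn {conjunction}; 5:groupfolk {adjective,conjunction}.
There are 16 candidate sequences in total.
Checking each against the rules leaves 12 sequences.
Count = 12.

12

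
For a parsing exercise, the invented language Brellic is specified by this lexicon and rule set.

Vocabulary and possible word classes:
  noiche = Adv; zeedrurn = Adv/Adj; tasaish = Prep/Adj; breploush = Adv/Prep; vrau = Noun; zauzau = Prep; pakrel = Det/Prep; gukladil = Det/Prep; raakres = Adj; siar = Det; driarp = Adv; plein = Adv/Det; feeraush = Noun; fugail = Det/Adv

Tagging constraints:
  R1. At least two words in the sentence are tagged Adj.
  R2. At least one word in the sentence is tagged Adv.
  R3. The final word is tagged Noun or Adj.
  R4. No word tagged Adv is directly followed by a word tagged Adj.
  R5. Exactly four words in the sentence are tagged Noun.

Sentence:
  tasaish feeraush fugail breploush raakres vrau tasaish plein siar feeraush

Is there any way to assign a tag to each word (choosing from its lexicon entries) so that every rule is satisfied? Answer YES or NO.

Candidates per position — 1:tasaish {Prep,Adj}; 2:feeraush {Noun}; 3:fugail {Det,Adv}; 4:breploush {Adv,Prep}; 5:raakres {Adj}; 6:vrau {Noun}; 7:tasaish {Prep,Adj}; 8:plein {Adv,Det}; 9:siar {Det}; 10:feeraush {Noun}.
Rule 5 cannot be satisfied by any choice of tags from the lexicon.
So there is no consistent tagging.

NO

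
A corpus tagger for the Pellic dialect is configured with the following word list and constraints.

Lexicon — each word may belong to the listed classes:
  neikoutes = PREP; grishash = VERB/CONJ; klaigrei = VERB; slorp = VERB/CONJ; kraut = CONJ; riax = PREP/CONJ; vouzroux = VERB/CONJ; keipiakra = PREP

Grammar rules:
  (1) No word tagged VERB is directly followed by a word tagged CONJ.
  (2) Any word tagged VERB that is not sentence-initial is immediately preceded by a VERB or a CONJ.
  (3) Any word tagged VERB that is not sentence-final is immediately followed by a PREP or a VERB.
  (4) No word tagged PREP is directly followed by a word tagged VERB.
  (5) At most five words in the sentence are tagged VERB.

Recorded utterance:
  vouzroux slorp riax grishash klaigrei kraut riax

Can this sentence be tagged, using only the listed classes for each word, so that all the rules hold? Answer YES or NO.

Candidates per position — 1:vouzroux {VERB,CONJ}; 2:slorp {VERB,CONJ}; 3:riax {PREP,CONJ}; 4:grishash {VERB,CONJ}; 5:klaigrei {VERB}; 6:kraut {CONJ}; 7:riax {PREP,CONJ}.
Rule 1 cannot be satisfied by any choice of tags from the lexicon.
So there is no consistent tagging.

NO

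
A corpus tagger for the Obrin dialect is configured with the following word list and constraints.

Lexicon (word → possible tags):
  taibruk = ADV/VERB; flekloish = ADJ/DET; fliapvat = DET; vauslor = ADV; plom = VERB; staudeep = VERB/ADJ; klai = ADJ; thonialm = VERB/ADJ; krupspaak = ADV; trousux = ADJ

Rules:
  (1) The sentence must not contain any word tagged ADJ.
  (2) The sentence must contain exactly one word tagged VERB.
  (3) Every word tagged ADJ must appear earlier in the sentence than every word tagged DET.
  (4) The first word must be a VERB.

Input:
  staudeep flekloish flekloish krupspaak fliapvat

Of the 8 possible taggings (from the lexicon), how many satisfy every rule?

1

Candidates per position — 1:staudeep {VERB,ADJ}; 2:flekloish {ADJ,DET}; 3:flekloish {ADJ,DET}; 4:krupspaak {ADV}; 5:fliapvat {DET}.
There are 8 candidate sequences in total.
The sequences that satisfy every rule: VERB DET DET ADV DET.
Count = 1.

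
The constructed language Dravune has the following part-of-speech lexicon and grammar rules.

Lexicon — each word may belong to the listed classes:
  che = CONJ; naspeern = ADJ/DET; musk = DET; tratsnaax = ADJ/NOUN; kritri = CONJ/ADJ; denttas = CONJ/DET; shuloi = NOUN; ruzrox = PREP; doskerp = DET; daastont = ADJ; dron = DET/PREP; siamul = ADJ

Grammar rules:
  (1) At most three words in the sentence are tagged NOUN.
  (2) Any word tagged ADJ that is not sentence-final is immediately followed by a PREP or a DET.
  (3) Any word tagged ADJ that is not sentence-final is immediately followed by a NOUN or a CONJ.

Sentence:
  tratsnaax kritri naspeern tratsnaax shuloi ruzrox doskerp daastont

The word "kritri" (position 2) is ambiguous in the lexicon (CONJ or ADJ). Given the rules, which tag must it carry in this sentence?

Candidates per position — 1:tratsnaax {ADJ,NOUN}; 2:kritri {CONJ,ADJ}; 3:naspeern {ADJ,DET}; 4:tratsnaax {ADJ,NOUN}; 5:shuloi {NOUN}; 6:ruzrox {PREP}; 7:doskerp {DET}; 8:daastont {ADJ}.
Position 1: ADJ is ruled out by rule 2; that leaves NOUN.
Position 2: ADJ is ruled out by rule 3; that leaves CONJ.
Position 3: ADJ is ruled out by rule 2; that leaves DET.
Position 4: ADJ is ruled out by rule 2; that leaves NOUN.
The unique satisfying tagging is: NOUN CONJ DET NOUN NOUN PREP DET ADJ.
Checking: rule 1 holds; rule 2 holds; rule 3 holds.

CONJ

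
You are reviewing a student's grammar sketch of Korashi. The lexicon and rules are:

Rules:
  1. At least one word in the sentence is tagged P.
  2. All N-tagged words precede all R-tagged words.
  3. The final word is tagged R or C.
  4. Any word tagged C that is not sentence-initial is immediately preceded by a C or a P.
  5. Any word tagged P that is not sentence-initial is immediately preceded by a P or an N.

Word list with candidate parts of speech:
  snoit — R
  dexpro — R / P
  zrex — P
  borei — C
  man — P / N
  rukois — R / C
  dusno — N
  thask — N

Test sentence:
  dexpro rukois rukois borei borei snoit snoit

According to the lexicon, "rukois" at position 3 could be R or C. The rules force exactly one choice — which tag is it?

Candidates per position — 1:dexpro {R,P}; 2:rukois {R,C}; 3:rukois {R,C}; 4:borei {C}; 5:borei {C}; 6:snoit {R}; 7:snoit {R}.
Position 1: tagging it R would leave rule 1 unsatisfiable, so it must be P.
Position 2: tagging it R would leave rule 4 unsatisfiable, so it must be C.
Position 3: tagging it R would leave rule 4 unsatisfiable, so it must be C.
That leaves exactly one tagging: P C C C C R R.
Check: rule 1 ok; rule 2 ok; rule 3 ok; rule 4 ok; rule 5 ok.

C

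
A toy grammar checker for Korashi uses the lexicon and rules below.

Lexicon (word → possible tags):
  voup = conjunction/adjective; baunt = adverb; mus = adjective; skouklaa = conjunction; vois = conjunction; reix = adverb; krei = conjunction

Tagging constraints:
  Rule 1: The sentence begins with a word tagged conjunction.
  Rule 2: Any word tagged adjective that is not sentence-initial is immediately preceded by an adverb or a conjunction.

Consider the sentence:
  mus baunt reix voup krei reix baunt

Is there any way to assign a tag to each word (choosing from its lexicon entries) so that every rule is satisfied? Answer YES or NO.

NO

Candidates per position — 1:mus {adjective}; 2:baunt {adverb}; 3:reix {adverb}; 4:voup {conjunction,adjective}; 5:krei {conjunction}; 6:reix {adverb}; 7:baunt {adverb}.
Rule 1 cannot be satisfied by any choice of tags from the lexicon.
So there is no consistent tagging.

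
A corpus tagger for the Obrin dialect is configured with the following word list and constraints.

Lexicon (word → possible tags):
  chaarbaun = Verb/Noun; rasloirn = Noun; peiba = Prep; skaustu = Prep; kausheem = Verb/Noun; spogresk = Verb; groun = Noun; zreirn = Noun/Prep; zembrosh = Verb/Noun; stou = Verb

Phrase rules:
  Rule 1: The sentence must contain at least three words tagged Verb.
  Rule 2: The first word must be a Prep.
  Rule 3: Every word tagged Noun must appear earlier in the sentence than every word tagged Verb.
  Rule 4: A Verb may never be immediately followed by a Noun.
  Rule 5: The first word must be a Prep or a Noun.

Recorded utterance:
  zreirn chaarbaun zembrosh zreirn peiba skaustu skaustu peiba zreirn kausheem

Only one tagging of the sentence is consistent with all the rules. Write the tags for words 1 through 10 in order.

Prep Verb Verb Prep Prep Prep Prep Prep Prep Verb

Candidates per position — 1:zreirn {Noun,Prep}; 2:chaarbaun {Verb,Noun}; 3:zembrosh {Verb,Noun}; 4:zreirn {Noun,Prep}; 5:peiba {Prep}; 6:skaustu {Prep}; 7:skaustu {Prep}; 8:peiba {Prep}; 9:zreirn {Noun,Prep}; 10:kausheem {Verb,Noun}.
Position 1: Noun is ruled out by rule 2; that leaves Prep.
Position 2: Noun is ruled out by rule 1; that leaves Verb.
Position 3: Noun is ruled out by rule 1; that leaves Verb.
Position 4: Noun is ruled out by rule 3; that leaves Prep.
Position 9: Noun is ruled out by rule 3; that leaves Prep.
Position 10: Noun is ruled out by rule 1; that leaves Verb.
The unique satisfying tagging is: Prep Verb Verb Prep Prep Prep Prep Prep Prep Verb.
Rule-by-rule: rule 1 holds; rule 2 holds; rule 3 holds; rule 4 holds; rule 5 holds.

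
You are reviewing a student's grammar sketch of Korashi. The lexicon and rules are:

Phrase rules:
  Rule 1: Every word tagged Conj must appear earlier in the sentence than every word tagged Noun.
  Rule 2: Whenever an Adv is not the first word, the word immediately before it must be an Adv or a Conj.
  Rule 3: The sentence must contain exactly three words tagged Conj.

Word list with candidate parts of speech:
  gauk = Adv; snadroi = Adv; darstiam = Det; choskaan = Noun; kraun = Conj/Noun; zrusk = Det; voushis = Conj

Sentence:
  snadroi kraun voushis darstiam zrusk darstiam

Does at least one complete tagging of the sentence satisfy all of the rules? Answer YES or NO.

NO

Candidates per position — 1:snadroi {Adv}; 2:kraun {Conj,Noun}; 3:voushis {Conj}; 4:darstiam {Det}; 5:zrusk {Det}; 6:darstiam {Det}.
Rule 3 cannot be satisfied by any choice of tags from the lexicon.
So there is no consistent tagging.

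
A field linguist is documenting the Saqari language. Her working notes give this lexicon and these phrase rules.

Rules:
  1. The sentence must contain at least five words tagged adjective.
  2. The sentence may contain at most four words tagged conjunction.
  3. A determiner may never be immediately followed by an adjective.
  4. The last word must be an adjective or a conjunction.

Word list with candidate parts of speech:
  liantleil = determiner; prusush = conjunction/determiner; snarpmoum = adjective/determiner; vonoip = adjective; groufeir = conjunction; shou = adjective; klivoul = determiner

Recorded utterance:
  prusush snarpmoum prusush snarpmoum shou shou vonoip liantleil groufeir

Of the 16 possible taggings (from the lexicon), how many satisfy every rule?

1

Candidates per position — 1:prusush {conjunction,determiner}; 2:snarpmoum {adjective,determiner}; 3:prusush {conjunction,determiner}; 4:snarpmoum {adjective,determiner}; 5:shou {adjective}; 6:shou {adjective}; 7:vonoip {adjective}; 8:liantleil {determiner}; 9:groufeir {conjunction}.
There are 16 candidate sequences in total.
The sequences that satisfy every rule: conjunction adjective conjunction adjective adjective adjective adjective determiner conjunction.
Count = 1.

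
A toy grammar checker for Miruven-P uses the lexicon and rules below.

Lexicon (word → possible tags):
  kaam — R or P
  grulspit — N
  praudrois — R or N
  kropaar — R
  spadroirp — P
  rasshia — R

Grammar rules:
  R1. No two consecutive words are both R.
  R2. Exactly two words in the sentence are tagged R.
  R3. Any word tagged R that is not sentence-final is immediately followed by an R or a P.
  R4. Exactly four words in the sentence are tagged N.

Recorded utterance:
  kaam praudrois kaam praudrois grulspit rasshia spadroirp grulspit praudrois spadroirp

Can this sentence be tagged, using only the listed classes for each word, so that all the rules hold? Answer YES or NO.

YES

Candidates per position — 1:kaam {R,P}; 2:praudrois {R,N}; 3:kaam {R,P}; 4:praudrois {R,N}; 5:grulspit {N}; 6:rasshia {R}; 7:spadroirp {P}; 8:grulspit {N}; 9:praudrois {R,N}; 10:spadroirp {P}.
One satisfying assignment: P N P N N R P N R P.
Check: rule 1 ok; rule 2 ok; rule 3 ok; rule 4 ok.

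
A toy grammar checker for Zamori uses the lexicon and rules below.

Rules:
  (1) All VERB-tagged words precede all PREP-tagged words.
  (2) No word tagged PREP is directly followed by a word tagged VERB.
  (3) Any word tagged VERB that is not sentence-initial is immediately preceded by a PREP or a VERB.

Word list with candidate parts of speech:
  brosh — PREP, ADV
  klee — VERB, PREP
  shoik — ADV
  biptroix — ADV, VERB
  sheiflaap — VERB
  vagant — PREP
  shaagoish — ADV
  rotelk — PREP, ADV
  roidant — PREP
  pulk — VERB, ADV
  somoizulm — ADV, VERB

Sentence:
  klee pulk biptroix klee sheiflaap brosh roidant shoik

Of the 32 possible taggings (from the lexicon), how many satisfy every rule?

2

Candidates per position — 1:klee {VERB,PREP}; 2:pulk {VERB,ADV}; 3:biptroix {ADV,VERB}; 4:klee {VERB,PREP}; 5:sheiflaap {VERB}; 6:brosh {PREP,ADV}; 7:roidant {PREP}; 8:shoik {ADV}.
There are 32 candidate sequences in total.
The sequences that satisfy every rule: VERB VERB VERB VERB VERB PREP PREP ADV; VERB VERB VERB VERB VERB ADV PREP ADV.
Count = 2.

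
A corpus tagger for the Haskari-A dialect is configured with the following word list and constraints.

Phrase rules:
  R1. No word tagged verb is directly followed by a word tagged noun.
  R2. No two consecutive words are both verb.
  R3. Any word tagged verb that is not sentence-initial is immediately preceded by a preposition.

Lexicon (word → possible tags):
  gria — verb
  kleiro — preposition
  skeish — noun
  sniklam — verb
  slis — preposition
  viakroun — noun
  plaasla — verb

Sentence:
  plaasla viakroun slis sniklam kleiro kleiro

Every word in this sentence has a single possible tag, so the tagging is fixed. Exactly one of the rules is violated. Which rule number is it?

1

Fixed tagging: verb noun preposition verb preposition preposition.
Checking each rule: R1 fail, R2 pass, R3 pass.
Only rule 1 fails.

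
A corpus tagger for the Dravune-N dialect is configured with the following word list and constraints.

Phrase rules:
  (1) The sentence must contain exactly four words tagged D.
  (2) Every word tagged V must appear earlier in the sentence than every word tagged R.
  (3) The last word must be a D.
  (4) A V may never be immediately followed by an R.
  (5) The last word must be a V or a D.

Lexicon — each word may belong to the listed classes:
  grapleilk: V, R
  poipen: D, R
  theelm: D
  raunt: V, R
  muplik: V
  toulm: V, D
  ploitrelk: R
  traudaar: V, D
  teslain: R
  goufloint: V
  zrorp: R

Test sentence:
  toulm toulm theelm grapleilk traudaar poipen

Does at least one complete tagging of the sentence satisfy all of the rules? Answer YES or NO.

Candidates per position — 1:toulm {V,D}; 2:toulm {V,D}; 3:theelm {D}; 4:grapleilk {V,R}; 5:traudaar {V,D}; 6:poipen {D,R}.
One satisfying assignment: D D D V V D.
Checking: rule 1 holds; rule 2 holds; rule 3 holds; rule 4 holds; rule 5 holds.

YES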